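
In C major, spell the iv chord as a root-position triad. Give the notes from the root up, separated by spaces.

The root, F, is scale degree 4 — the same note in C major and C minor; only the chord quality changes. Stacking thirds in C minor on F gives F–Ab–C.

F Ab C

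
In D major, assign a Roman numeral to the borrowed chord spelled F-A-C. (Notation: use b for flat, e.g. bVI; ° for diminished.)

bIII

In D major scale degree 3 is F#; F is its lowered form, from D minor. The diatonic chord on degree 3 would be F#m (iii), but F–A–C is the major chord from D minor. As a borrowed chord it is labeled bIII.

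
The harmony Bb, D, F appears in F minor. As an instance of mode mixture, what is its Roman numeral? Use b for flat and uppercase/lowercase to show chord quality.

IV

The root Bb is the diatonic 4th degree of F minor; the borrowing shows in the chord quality. Bb–D–F is a major chord — the form found in F major, not the diatonic iv (Bbm). Borrowed into F minor it is written IV.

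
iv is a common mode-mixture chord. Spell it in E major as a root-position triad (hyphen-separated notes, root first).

A-C-E

The root, A, is scale degree 4 — the same note in E major and E minor; only the chord quality changes. Stacking thirds in E minor on A gives A–C–E.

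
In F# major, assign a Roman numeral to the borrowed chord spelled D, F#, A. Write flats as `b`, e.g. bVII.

The root D is the lowered 6th scale degree — diatonically F# major has D# there. Diatonically F# major has D#m (vi) on that degree; D–F#–A is instead the major chord native to F# minor, so it takes the label bVI.

bVI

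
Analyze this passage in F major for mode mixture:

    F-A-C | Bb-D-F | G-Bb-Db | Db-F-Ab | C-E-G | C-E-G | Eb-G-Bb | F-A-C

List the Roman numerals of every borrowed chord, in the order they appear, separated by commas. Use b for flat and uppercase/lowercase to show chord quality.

ii°, bVI, bVII

In F major the diatonic chords are F, Gm, Am, Bb, C, Dm, Edim. Of the given chords, F–A–C = F, Bb–D–F = Bb and C–E–G = C are diatonic. G–Bb–Db doesn't fit — on degree 2 F major would have Gm (ii). Gdim is the degree-2 chord of F minor, so it is the borrowed ii°. Db–F–Ab is not: scale degree 6 in F major carries Dm (vi). In F minor the chord on that degree is Db, so here it functions as bVI, borrowed from the parallel minor. Eb–G–Bb is not: scale degree 7 in F major carries Edim (vii°). In F minor the chord on that degree is Eb, so here it functions as bVII, borrowed from the parallel minor.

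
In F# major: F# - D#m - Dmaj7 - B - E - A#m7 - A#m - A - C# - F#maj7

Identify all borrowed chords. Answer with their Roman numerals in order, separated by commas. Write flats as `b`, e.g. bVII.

In F# major the diatonic chords are F#, G#m, A#m, B, C#, D#m, E#dim. F#, D#m, B, A#m7, A#m, C# and F#maj7 all belong to that set. But Dmaj7 (D–F#–A–C#) is foreign: the diatonic vi on degree 6 is D#m, whereas Dmaj7 comes from F# minor. It is labeled bVImaj7. E (E–G#–B) is not: scale degree 7 in F# major carries E#dim (vii°). In F# minor the chord on that degree is E, so here it functions as bVII, borrowed from the parallel minor. A (A–C#–E) doesn't fit — on degree 3 F# major would have A#m (iii). A is the degree-3 chord of F# minor, so it is the borrowed bIII.

bVImaj7, bVII, bIII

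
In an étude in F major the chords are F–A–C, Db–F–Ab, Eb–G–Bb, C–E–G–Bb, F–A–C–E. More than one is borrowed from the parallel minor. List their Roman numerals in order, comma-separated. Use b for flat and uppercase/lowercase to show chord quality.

bVI, bVII

F major has the diatonic set F, Gm, Am, Bb, C, Dm, Edim. F–A–C = F, C–E–G–Bb = C7 and F–A–C–E = Fmaj7 all belong to that set. Db–F–Ab doesn't fit — on degree 6 F major would have Dm (vi). Db is the degree-6 chord of F minor, so it is the borrowed bVI. But Eb–G–Bb is foreign: the diatonic vii° on degree 7 is Edim, whereas Eb comes from F minor. It is labeled bVII.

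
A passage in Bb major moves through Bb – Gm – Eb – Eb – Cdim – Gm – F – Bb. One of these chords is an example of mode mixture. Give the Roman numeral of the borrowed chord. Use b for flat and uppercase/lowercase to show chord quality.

ii°

The diatonic triads in Bb major are Bb, Cm, Dm, Eb, F, Gm, Adim. Of the given chords, Bb, Gm, Eb and F are diatonic. Cdim (C–Eb–Gb) is not: scale degree 2 in Bb major carries Cm (ii). In Bb minor the chord on that degree is Cdim, so here it functions as ii°, borrowed from the parallel minor.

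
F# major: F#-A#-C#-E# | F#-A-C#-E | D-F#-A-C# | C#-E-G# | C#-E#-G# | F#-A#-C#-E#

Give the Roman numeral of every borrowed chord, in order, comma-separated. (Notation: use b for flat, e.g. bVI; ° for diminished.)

The diatonic triads in F# major are F#, G#m, A#m, B, C#, D#m, E#dim. Of the given chords, F#–A#–C#–E# = F#maj7 and C#–E#–G# = C# are diatonic. But F#–A–C#–E is foreign: the diatonic I on degree 1 is F#, whereas F#m7 comes from F# minor. It is labeled i7. But D–F#–A–C# is foreign: the diatonic vi on degree 6 is D#m, whereas Dmaj7 comes from F# minor. It is labeled bVImaj7. C#–E–G# doesn't fit — on degree 5 F# major would have C# (V). C#m is the degree-5 chord of F# minor, so it is the borrowed v.

i7, bVImaj7, v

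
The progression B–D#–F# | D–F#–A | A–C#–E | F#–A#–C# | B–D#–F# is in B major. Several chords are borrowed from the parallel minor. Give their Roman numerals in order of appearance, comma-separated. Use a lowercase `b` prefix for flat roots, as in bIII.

bIII, bVII

In B major the diatonic chords are B, C#m, D#m, E, F#, G#m, A#dim. B–D#–F# = B and F#–A#–C# = F# both belong to that set. But D–F#–A is foreign: the diatonic iii on degree 3 is D#m, whereas D comes from B minor. It is labeled bIII. A–C#–E doesn't fit — on degree 7 B major would have A#dim (vii°). A is the degree-7 chord of B minor, so it is the borrowed bVII.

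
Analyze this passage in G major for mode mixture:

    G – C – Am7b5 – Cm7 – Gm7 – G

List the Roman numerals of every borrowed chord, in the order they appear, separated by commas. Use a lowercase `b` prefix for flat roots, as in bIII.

iiø7, iv7, i7

G major has the diatonic set G, Am, Bm, C, D, Em, F#dim. G and C are both diatonic. But Am7b5 (A–C–Eb–G) is foreign: the diatonic ii on degree 2 is Am, whereas Am7b5 comes from G minor. It is labeled iiø7. Cm7 (C–Eb–G–Bb) doesn't fit — on degree 4 G major would have C (IV). Cm7 is the degree-4 chord of G minor, so it is the borrowed iv7. Gm7 (G–Bb–D–F) doesn't fit — on degree 1 G major would have G (I). Gm7 is the degree-1 chord of G minor, so it is the borrowed i7.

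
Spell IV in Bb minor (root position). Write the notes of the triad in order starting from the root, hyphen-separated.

Eb-G-Bb

IV is built on scale degree 4, which is Eb in both Bb minor and its parallel. Stacking thirds in Bb major on Eb gives Eb–G–Bb.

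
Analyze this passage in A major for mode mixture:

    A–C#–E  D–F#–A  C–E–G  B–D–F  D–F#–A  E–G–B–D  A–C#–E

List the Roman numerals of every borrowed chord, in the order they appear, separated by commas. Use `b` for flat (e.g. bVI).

bIII, ii°, v7

A major has the diatonic set A, Bm, C#m, D, E, F#m, G#dim. Of the given chords, A–C#–E = A and D–F#–A = D are diatonic. C–E–G is not: scale degree 3 in A major carries C#m (iii). In A minor the chord on that degree is C, so here it functions as bIII, borrowed from the parallel minor. But B–D–F is foreign: the diatonic ii on degree 2 is Bm, whereas Bdim comes from A minor. It is labeled ii°. E–G–B–D is not: scale degree 5 in A major carries E (V). In A minor the chord on that degree is Em7, so here it functions as v7, borrowed from the parallel minor.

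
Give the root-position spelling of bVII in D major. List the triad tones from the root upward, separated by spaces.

bVII is built on the lowered scale degree 7. In D major degree 7 is C#; lowered it becomes C. Stacking thirds in D minor on C gives C–E–G.

C E G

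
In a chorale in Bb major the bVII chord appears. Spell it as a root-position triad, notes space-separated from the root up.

bVII is built on the lowered scale degree 7. In Bb major degree 7 is A; lowered it becomes Ab. Building the major chord from the parallel minor on Ab: Ab–C–Eb.

Ab C Eb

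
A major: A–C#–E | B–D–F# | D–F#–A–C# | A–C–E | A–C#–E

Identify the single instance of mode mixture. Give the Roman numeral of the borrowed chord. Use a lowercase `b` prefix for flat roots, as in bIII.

i

A major has the diatonic set A, Bm, C#m, D, E, F#m, G#dim. A–C#–E = A, B–D–F# = Bm and D–F#–A–C# = Dmaj7 all belong to that set. A–C–E is not: scale degree 1 in A major carries A (I). In A minor the chord on that degree is Am, so here it functions as i, borrowed from the parallel minor.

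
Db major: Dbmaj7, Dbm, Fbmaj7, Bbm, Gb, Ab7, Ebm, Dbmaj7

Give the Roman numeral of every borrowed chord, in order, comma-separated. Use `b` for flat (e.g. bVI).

i, bIIImaj7

Db major has the diatonic set Db, Ebm, Fm, Gb, Ab, Bbm, Cdim. Dbmaj7, Bbm, Gb, Ab7 and Ebm are all diatonic. But Dbm (Db–Fb–Ab) is foreign: the diatonic I on degree 1 is Db, whereas Dbm comes from Db minor. It is labeled i. Fbmaj7 (Fb–Ab–Cb–Eb) doesn't fit — on degree 3 Db major would have Fm (iii). Fbmaj7 is the degree-3 chord of Db minor, so it is the borrowed bIIImaj7.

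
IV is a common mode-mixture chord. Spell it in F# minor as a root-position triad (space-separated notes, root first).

IV is built on scale degree 4, which is B in both F# minor and its parallel. Building the major chord from the parallel major on B: B–D#–F#.

B D# F#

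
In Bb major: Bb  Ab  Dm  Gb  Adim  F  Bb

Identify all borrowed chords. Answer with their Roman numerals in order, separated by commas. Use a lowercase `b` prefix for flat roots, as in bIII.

bVII, bVI

Bb major has the diatonic set Bb, Cm, Dm, Eb, F, Gm, Adim. Bb, Dm, Adim and F all belong to that set. But Ab (Ab–C–Eb) is foreign: the diatonic vii° on degree 7 is Adim, whereas Ab comes from Bb minor. It is labeled bVII. But Gb (Gb–Bb–Db) is foreign: the diatonic vi on degree 6 is Gm, whereas Gb comes from Bb minor. It is labeled bVI.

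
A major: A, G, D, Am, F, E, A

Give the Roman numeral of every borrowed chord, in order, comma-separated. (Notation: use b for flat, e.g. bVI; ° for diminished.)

In A major the diatonic chords are A, Bm, C#m, D, E, F#m, G#dim. A, D and E are all diatonic. G (G–B–D) is not: scale degree 7 in A major carries G#dim (vii°). In A minor the chord on that degree is G, so here it functions as bVII, borrowed from the parallel minor. But Am (A–C–E) is foreign: the diatonic I on degree 1 is A, whereas Am comes from A minor. It is labeled i. But F (F–A–C) is foreign: the diatonic vi on degree 6 is F#m, whereas F comes from A minor. It is labeled bVI.

bVII, i, bVI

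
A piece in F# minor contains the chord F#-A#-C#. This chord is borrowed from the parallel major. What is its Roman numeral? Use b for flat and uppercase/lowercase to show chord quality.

The root F# is the diatonic 1st degree of F# minor; the borrowing shows in the chord quality. F#–A#–C# is a major chord — the form found in F# major, not the diatonic i (F#m). Borrowed into F# minor it is written I.

I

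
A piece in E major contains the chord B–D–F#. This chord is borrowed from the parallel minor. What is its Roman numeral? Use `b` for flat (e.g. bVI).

v

The root B is the diatonic 5th degree of E major; the borrowing shows in the chord quality. The diatonic chord on degree 5 would be B (V), but B–D–F# is the minor chord from E minor. As a borrowed chord it is labeled v.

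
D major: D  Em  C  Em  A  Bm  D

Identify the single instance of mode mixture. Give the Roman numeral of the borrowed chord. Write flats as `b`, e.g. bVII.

bVII

D major has the diatonic set D, Em, F#m, G, A, Bm, C#dim. D, Em, A and Bm all belong to that set. But C (C–E–G) is foreign: the diatonic vii° on degree 7 is C#dim, whereas C comes from D minor. It is labeled bVII.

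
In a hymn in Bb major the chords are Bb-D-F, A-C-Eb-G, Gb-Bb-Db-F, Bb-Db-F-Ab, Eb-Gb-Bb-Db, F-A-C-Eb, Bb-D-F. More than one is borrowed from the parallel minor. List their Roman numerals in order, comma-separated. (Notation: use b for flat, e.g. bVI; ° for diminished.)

bVImaj7, i7, iv7

The diatonic triads in Bb major are Bb, Cm, Dm, Eb, F, Gm, Adim. Bb–D–F = Bb, A–C–Eb–G = Am7b5 and F–A–C–Eb = F7 all belong to that set. Gb–Bb–Db–F is not: scale degree 6 in Bb major carries Gm (vi). In Bb minor the chord on that degree is Gbmaj7, so here it functions as bVImaj7, borrowed from the parallel minor. Bb–Db–F–Ab is not: scale degree 1 in Bb major carries Bb (I). In Bb minor the chord on that degree is Bbm7, so here it functions as i7, borrowed from the parallel minor. Eb–Gb–Bb–Db is not: scale degree 4 in Bb major carries Eb (IV). In Bb minor the chord on that degree is Ebm7, so here it functions as iv7, borrowed from the parallel minor.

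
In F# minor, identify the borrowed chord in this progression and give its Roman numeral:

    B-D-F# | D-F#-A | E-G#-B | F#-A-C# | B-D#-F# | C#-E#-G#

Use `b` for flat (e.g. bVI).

IV

F# minor has the diatonic set F#m, G#dim, A, Bm, C#, D, E (with V from harmonic minor). B–D–F# = Bm, D–F#–A = D, E–G#–B = E, F#–A–C# = F#m and C#–E#–G# = C# are all diatonic. B–D#–F# is not: scale degree 4 in F# minor carries Bm (iv). In F# major the chord on that degree is B, so here it functions as IV, borrowed from the parallel major.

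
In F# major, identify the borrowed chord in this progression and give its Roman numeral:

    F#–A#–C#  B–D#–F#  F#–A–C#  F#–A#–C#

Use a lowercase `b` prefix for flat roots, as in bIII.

i

In F# major the diatonic chords are F#, G#m, A#m, B, C#, D#m, E#dim. F#–A#–C# = F# and B–D#–F# = B both belong to that set. F#–A–C# is not: scale degree 1 in F# major carries F# (I). In F# minor the chord on that degree is F#m, so here it functions as i, borrowed from the parallel minor.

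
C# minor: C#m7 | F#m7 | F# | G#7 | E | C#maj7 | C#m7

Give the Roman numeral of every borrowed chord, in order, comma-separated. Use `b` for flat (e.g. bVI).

The diatonic triads in C# minor (with V from harmonic minor) are C#m, D#dim, E, F#m, G#, A, B. Of the given chords, C#m7, F#m7, G#7 and E are diatonic. But F# (F#–A#–C#) is foreign: the diatonic iv on degree 4 is F#m, whereas F# comes from C# major. It is labeled IV. But C#maj7 (C#–E#–G#–B#) is foreign: the diatonic i on degree 1 is C#m, whereas C#maj7 comes from C# major. It is labeled Imaj7.

IV, Imaj7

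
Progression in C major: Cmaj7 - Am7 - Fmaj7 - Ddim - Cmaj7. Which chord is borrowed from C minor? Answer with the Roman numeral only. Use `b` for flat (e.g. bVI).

In C major the diatonic chords are C, Dm, Em, F, G, Am, Bdim. Of the given chords, Cmaj7, Am7 and Fmaj7 are diatonic. But Ddim (D–F–Ab) is foreign: the diatonic ii on degree 2 is Dm, whereas Ddim comes from C minor. It is labeled ii°.

ii°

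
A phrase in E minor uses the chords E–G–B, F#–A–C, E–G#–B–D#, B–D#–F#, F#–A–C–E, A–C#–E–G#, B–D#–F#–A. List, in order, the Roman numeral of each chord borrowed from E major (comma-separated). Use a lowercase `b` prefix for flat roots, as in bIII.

E minor has the diatonic set Em, F#dim, G, Am, B, C, D (with V from harmonic minor). E–G–B = Em, F#–A–C = F#dim, B–D#–F# = B, F#–A–C–E = F#m7b5 and B–D#–F#–A = B7 are all diatonic. E–G#–B–D# is not: scale degree 1 in E minor carries Em (i). In E major the chord on that degree is Emaj7, so here it functions as Imaj7, borrowed from the parallel major. A–C#–E–G# is not: scale degree 4 in E minor carries Am (iv). In E major the chord on that degree is Amaj7, so here it functions as IVmaj7, borrowed from the parallel major.

Imaj7, IVmaj7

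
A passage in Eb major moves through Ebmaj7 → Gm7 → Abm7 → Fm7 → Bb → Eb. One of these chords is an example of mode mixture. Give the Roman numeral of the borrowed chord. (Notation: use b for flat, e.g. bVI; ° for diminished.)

Eb major has the diatonic set Eb, Fm, Gm, Ab, Bb, Cm, Ddim. Ebmaj7, Gm7, Fm7, Bb and Eb are all diatonic. Abm7 (Ab–Cb–Eb–Gb) is not: scale degree 4 in Eb major carries Ab (IV). In Eb minor the chord on that degree is Abm7, so here it functions as iv7, borrowed from the parallel minor.

iv7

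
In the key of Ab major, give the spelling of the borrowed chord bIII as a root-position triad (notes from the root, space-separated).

Cb Eb Gb

Scale degree 3 in Ab major is C. bIII uses the lowered form, Cb, taken from Ab minor. Stacking thirds in Ab minor on Cb gives Cb–Eb–Gb.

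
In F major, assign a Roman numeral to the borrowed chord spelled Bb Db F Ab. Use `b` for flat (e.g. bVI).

The root Bb is the diatonic 4th degree of F major; the borrowing shows in the chord quality. Bb–Db–F–Ab is a minor-seventh chord — the form found in F minor, not the diatonic IV (Bb). Borrowed into F major it is written iv7.

iv7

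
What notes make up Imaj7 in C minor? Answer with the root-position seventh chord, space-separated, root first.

C E G B

Imaj7 is built on scale degree 1, which is C in both C minor and its parallel. In C major the chord on C is C–E–G–B.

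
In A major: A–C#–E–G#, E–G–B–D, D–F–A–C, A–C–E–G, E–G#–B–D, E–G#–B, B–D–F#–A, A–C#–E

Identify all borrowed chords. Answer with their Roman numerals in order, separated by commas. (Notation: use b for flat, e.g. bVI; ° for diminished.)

v7, iv7, i7

In A major the diatonic chords are A, Bm, C#m, D, E, F#m, G#dim. A–C#–E–G# = Amaj7, E–G#–B–D = E7, E–G#–B = E, B–D–F#–A = Bm7 and A–C#–E = A all belong to that set. E–G–B–D is not: scale degree 5 in A major carries E (V). In A minor the chord on that degree is Em7, so here it functions as v7, borrowed from the parallel minor. D–F–A–C is not: scale degree 4 in A major carries D (IV). In A minor the chord on that degree is Dm7, so here it functions as iv7, borrowed from the parallel minor. A–C–E–G doesn't fit — on degree 1 A major would have A (I). Am7 is the degree-1 chord of A minor, so it is the borrowed i7.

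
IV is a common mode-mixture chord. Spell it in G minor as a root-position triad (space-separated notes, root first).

C E G

The root, C, is scale degree 4 — the same note in G minor and G major; only the chord quality changes. Building the major chord from the parallel major on C: C–E–G.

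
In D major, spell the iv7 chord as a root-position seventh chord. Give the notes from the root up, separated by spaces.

iv7 is built on scale degree 4, which is G in both D major and its parallel. In D minor the chord on G is G–Bb–D–F.

G Bb D F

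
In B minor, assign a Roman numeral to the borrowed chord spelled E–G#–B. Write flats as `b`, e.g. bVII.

The root E is the diatonic 4th degree of B minor; the borrowing shows in the chord quality. Diatonically B minor has Em (iv) on that degree; E–G#–B is instead the major chord native to B major, so it takes the label IV.

IV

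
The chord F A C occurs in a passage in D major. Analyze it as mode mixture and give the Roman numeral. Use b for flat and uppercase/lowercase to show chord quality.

F is the lowered form of scale degree 3 in D major (the diatonic degree 3 is F#). Diatonically D major has F#m (iii) on that degree; F–A–C is instead the major chord native to D minor, so it takes the label bIII.

bIII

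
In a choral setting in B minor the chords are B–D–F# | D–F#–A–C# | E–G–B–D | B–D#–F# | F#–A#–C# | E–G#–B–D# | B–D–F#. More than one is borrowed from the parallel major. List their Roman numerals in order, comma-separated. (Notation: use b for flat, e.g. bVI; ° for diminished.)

The diatonic triads in B minor (with V from harmonic minor) are Bm, C#dim, D, Em, F#, G, A. Of the given chords, B–D–F# = Bm, D–F#–A–C# = Dmaj7, E–G–B–D = Em7 and F#–A#–C# = F# are diatonic. B–D#–F# is not: scale degree 1 in B minor carries Bm (i). In B major the chord on that degree is B, so here it functions as I, borrowed from the parallel major. E–G#–B–D# doesn't fit — on degree 4 B minor would have Em (iv). Emaj7 is the degree-4 chord of B major, so it is the borrowed IVmaj7.

I, IVmaj7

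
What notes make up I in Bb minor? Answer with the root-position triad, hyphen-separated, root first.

I is built on scale degree 1, which is Bb in both Bb minor and its parallel. In Bb major the chord on Bb is Bb–D–F.

Bb-D-F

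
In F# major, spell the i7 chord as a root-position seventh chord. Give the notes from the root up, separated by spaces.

i7 is built on scale degree 1, which is F# in both F# major and its parallel. In F# minor the chord on F# is F#–A–C#–E.

F# A C# E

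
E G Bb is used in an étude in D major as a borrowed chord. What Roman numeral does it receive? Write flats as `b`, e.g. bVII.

ii°

The root E is the diatonic 2nd degree of D major; the borrowing shows in the chord quality. E–G–Bb is a diminished chord — the form found in D minor, not the diatonic ii (Em). Borrowed into D major it is written ii°.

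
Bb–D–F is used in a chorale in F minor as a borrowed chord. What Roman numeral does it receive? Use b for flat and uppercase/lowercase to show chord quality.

Bb is scale degree 4 in F minor. Diatonically F minor has Bbm (iv) on that degree; Bb–D–F is instead the major chord native to F major, so it takes the label IV.

IV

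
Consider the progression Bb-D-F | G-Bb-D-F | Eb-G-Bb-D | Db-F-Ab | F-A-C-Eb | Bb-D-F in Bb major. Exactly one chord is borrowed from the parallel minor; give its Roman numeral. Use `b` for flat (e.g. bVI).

In Bb major the diatonic chords are Bb, Cm, Dm, Eb, F, Gm, Adim. Of the given chords, Bb–D–F = Bb, G–Bb–D–F = Gm7, Eb–G–Bb–D = Ebmaj7 and F–A–C–Eb = F7 are diatonic. Db–F–Ab is not: scale degree 3 in Bb major carries Dm (iii). In Bb minor the chord on that degree is Db, so here it functions as bIII, borrowed from the parallel minor.

bIII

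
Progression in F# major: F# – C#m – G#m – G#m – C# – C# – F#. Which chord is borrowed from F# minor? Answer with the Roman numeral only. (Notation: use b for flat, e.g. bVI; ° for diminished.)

v

F# major has the diatonic set F#, G#m, A#m, B, C#, D#m, E#dim. F#, G#m and C# all belong to that set. C#m (C#–E–G#) doesn't fit — on degree 5 F# major would have C# (V). C#m is the degree-5 chord of F# minor, so it is the borrowed v.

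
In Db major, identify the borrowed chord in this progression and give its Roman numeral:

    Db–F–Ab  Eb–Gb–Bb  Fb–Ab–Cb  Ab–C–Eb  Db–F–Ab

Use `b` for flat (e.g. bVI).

In Db major the diatonic chords are Db, Ebm, Fm, Gb, Ab, Bbm, Cdim. Db–F–Ab = Db, Eb–Gb–Bb = Ebm and Ab–C–Eb = Ab are all diatonic. Fb–Ab–Cb doesn't fit — on degree 3 Db major would have Fm (iii). Fb is the degree-3 chord of Db minor, so it is the borrowed bIII.

bIII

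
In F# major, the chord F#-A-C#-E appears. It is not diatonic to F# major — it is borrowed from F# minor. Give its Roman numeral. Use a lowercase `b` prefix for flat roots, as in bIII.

i7

The root F# is the diatonic 1st degree of F# major; the borrowing shows in the chord quality. The diatonic chord on degree 1 would be F# (I), but F#–A–C#–E is the minor-seventh chord from F# minor. As a borrowed chord it is labeled i7.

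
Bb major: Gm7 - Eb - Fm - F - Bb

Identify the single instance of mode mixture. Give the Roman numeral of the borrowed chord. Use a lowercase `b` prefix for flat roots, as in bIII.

v

In Bb major the diatonic chords are Bb, Cm, Dm, Eb, F, Gm, Adim. Gm7, Eb, F and Bb all belong to that set. Fm (F–Ab–C) is not: scale degree 5 in Bb major carries F (V). In Bb minor the chord on that degree is Fm, so here it functions as v, borrowed from the parallel minor.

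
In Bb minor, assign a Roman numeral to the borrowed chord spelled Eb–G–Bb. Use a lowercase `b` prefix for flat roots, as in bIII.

The root Eb is the diatonic 4th degree of Bb minor; the borrowing shows in the chord quality. The diatonic chord on degree 4 would be Ebm (iv), but Eb–G–Bb is the major chord from Bb major. As a borrowed chord it is labeled IV.

IV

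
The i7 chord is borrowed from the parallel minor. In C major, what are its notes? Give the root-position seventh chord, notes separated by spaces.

The root, C, is scale degree 1 — the same note in C major and C minor; only the chord quality changes. In C minor the chord on C is C–Eb–G–Bb.

C Eb G Bb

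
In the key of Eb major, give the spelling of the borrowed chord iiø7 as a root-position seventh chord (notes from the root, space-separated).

The root, F, is scale degree 2 — the same note in Eb major and Eb minor; only the chord quality changes. In Eb minor the chord on F is F–Ab–Cb–Eb.

F Ab Cb Eb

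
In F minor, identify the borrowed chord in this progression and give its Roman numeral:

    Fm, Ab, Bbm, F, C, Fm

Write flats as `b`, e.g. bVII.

I

The diatonic triads in F minor (with V from harmonic minor) are Fm, Gdim, Ab, Bbm, C, Db, Eb. Fm, Ab, Bbm and C all belong to that set. F (F–A–C) doesn't fit — on degree 1 F minor would have Fm (i). F is the degree-1 chord of F major, so it is the borrowed I.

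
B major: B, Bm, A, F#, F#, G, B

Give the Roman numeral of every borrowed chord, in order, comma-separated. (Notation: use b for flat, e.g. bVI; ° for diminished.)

i, bVII, bVI

In B major the diatonic chords are B, C#m, D#m, E, F#, G#m, A#dim. B and F# are both diatonic. Bm (B–D–F#) is not: scale degree 1 in B major carries B (I). In B minor the chord on that degree is Bm, so here it functions as i, borrowed from the parallel minor. But A (A–C#–E) is foreign: the diatonic vii° on degree 7 is A#dim, whereas A comes from B minor. It is labeled bVII. G (G–B–D) doesn't fit — on degree 6 B major would have G#m (vi). G is the degree-6 chord of B minor, so it is the borrowed bVI.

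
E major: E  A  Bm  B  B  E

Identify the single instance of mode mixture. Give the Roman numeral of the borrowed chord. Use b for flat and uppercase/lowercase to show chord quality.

v

E major has the diatonic set E, F#m, G#m, A, B, C#m, D#dim. Of the given chords, E, A and B are diatonic. Bm (B–D–F#) is not: scale degree 5 in E major carries B (V). In E minor the chord on that degree is Bm, so here it functions as v, borrowed from the parallel minor.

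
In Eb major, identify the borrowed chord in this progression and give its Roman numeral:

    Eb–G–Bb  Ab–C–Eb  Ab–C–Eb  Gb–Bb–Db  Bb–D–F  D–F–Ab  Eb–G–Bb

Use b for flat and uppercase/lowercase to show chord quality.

The diatonic triads in Eb major are Eb, Fm, Gm, Ab, Bb, Cm, Ddim. Of the given chords, Eb–G–Bb = Eb, Ab–C–Eb = Ab, Bb–D–F = Bb and D–F–Ab = Ddim are diatonic. But Gb–Bb–Db is foreign: the diatonic iii on degree 3 is Gm, whereas Gb comes from Eb minor. It is labeled bIII.

bIII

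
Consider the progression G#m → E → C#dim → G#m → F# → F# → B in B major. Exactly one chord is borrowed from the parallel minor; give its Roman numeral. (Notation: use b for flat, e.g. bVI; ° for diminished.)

B major has the diatonic set B, C#m, D#m, E, F#, G#m, A#dim. G#m, E, F# and B are all diatonic. But C#dim (C#–E–G) is foreign: the diatonic ii on degree 2 is C#m, whereas C#dim comes from B minor. It is labeled ii°.

ii°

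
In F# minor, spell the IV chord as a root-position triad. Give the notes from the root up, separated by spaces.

IV is built on scale degree 4, which is B in both F# minor and its parallel. In F# major the chord on B is B–D#–F#.

B D# F#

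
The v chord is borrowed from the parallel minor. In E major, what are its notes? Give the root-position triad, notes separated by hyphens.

The root, B, is scale degree 5 — the same note in E major and E minor; only the chord quality changes. In E minor the chord on B is B–D–F#.

B-D-F#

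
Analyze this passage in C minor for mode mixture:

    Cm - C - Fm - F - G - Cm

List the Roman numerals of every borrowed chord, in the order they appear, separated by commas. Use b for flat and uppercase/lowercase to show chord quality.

In C minor (with V from harmonic minor) the diatonic chords are Cm, Ddim, Eb, Fm, G, Ab, Bb. Of the given chords, Cm, Fm and G are diatonic. But C (C–E–G) is foreign: the diatonic i on degree 1 is Cm, whereas C comes from C major. It is labeled I. But F (F–A–C) is foreign: the diatonic iv on degree 4 is Fm, whereas F comes from C major. It is labeled IV.

I, IV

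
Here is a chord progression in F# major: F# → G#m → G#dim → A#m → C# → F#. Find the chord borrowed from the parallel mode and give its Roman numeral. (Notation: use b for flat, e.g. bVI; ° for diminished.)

In F# major the diatonic chords are F#, G#m, A#m, B, C#, D#m, E#dim. F#, G#m, A#m and C# are all diatonic. G#dim (G#–B–D) is not: scale degree 2 in F# major carries G#m (ii). In F# minor the chord on that degree is G#dim, so here it functions as ii°, borrowed from the parallel minor.

ii°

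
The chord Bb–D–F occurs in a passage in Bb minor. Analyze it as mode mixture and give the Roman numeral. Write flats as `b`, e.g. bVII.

The root Bb is the diatonic 1st degree of Bb minor; the borrowing shows in the chord quality. Diatonically Bb minor has Bbm (i) on that degree; Bb–D–F is instead the major chord native to Bb major, so it takes the label I.

I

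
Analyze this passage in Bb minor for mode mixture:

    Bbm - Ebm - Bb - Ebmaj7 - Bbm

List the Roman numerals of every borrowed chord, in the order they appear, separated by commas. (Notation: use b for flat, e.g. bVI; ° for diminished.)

In Bb minor (with V from harmonic minor) the diatonic chords are Bbm, Cdim, Db, Ebm, F, Gb, Ab. Bbm and Ebm both belong to that set. Bb (Bb–D–F) doesn't fit — on degree 1 Bb minor would have Bbm (i). Bb is the degree-1 chord of Bb major, so it is the borrowed I. But Ebmaj7 (Eb–G–Bb–D) is foreign: the diatonic iv on degree 4 is Ebm, whereas Ebmaj7 comes from Bb major. It is labeled IVmaj7.

I, IVmaj7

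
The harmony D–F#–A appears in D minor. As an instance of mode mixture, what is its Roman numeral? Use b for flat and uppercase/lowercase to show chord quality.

D is scale degree 1 in D minor. Diatonically D minor has Dm (i) on that degree; D–F#–A is instead the major chord native to D major, so it takes the label I.

I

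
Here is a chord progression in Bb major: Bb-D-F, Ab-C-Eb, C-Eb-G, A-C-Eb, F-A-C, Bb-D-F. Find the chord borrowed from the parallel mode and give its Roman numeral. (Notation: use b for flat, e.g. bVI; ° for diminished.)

bVII

Bb major has the diatonic set Bb, Cm, Dm, Eb, F, Gm, Adim. Bb–D–F = Bb, C–Eb–G = Cm, A–C–Eb = Adim and F–A–C = F all belong to that set. Ab–C–Eb is not: scale degree 7 in Bb major carries Adim (vii°). In Bb minor the chord on that degree is Ab, so here it functions as bVII, borrowed from the parallel minor.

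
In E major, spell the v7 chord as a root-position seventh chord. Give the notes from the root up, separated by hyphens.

The root, B, is scale degree 5 — the same note in E major and E minor; only the chord quality changes. Building the minor-seventh chord from the parallel minor on B: B–D–F#–A.

B-D-F#-A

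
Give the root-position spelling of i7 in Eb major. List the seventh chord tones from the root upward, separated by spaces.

i7 is built on scale degree 1, which is Eb in both Eb major and its parallel. Building the minor-seventh chord from the parallel minor on Eb: Eb–Gb–Bb–Db.

Eb Gb Bb Db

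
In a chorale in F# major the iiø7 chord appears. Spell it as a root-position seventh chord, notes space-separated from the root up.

iiø7 is built on scale degree 2, which is G# in both F# major and its parallel. Stacking thirds in F# minor on G# gives G#–B–D–F#.

G# B D F#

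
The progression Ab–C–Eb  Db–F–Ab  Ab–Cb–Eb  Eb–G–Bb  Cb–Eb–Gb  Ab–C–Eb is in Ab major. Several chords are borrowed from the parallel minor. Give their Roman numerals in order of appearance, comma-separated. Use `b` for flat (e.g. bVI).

i, bIII

The diatonic triads in Ab major are Ab, Bbm, Cm, Db, Eb, Fm, Gdim. Ab–C–Eb = Ab, Db–F–Ab = Db and Eb–G–Bb = Eb are all diatonic. Ab–Cb–Eb doesn't fit — on degree 1 Ab major would have Ab (I). Abm is the degree-1 chord of Ab minor, so it is the borrowed i. Cb–Eb–Gb is not: scale degree 3 in Ab major carries Cm (iii). In Ab minor the chord on that degree is Cb, so here it functions as bIII, borrowed from the parallel minor.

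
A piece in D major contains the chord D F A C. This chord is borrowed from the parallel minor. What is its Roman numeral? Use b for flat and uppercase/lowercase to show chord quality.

The root D is the diatonic 1st degree of D major; the borrowing shows in the chord quality. D–F–A–C is a minor-seventh chord — the form found in D minor, not the diatonic I (D). Borrowed into D major it is written i7.

i7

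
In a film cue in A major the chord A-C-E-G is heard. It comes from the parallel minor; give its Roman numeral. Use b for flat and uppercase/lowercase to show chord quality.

A is scale degree 1 in A major. A–C–E–G is a minor-seventh chord — the form found in A minor, not the diatonic I (A). Borrowed into A major it is written i7.

i7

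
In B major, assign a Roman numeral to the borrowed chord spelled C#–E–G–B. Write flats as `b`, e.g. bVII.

C# is scale degree 2 in B major. Diatonically B major has C#m (ii) on that degree; C#–E–G–B is instead the half-diminished-seventh chord native to B minor, so it takes the label iiø7.

iiø7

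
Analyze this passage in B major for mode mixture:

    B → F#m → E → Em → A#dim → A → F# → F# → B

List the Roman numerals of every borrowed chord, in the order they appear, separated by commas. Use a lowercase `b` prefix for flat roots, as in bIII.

v, iv, bVII

B major has the diatonic set B, C#m, D#m, E, F#, G#m, A#dim. Of the given chords, B, E, A#dim and F# are diatonic. But F#m (F#–A–C#) is foreign: the diatonic V on degree 5 is F#, whereas F#m comes from B minor. It is labeled v. But Em (E–G–B) is foreign: the diatonic IV on degree 4 is E, whereas Em comes from B minor. It is labeled iv. A (A–C#–E) is not: scale degree 7 in B major carries A#dim (vii°). In B minor the chord on that degree is A, so here it functions as bVII, borrowed from the parallel minor.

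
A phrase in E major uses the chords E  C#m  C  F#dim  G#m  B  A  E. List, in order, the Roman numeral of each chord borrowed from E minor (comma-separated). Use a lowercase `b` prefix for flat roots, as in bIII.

E major has the diatonic set E, F#m, G#m, A, B, C#m, D#dim. E, C#m, G#m, B and A are all diatonic. But C (C–E–G) is foreign: the diatonic vi on degree 6 is C#m, whereas C comes from E minor. It is labeled bVI. F#dim (F#–A–C) doesn't fit — on degree 2 E major would have F#m (ii). F#dim is the degree-2 chord of E minor, so it is the borrowed ii°.

bVI, ii°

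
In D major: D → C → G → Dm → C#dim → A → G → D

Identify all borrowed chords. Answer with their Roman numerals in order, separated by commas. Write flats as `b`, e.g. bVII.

bVII, i

The diatonic triads in D major are D, Em, F#m, G, A, Bm, C#dim. Of the given chords, D, G, C#dim and A are diatonic. C (C–E–G) doesn't fit — on degree 7 D major would have C#dim (vii°). C is the degree-7 chord of D minor, so it is the borrowed bVII. But Dm (D–F–A) is foreign: the diatonic I on degree 1 is D, whereas Dm comes from D minor. It is labeled i.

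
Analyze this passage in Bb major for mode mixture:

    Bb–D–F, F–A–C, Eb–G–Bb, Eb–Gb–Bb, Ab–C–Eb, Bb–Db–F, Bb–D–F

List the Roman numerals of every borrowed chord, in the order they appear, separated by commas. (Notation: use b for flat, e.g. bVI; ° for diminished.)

In Bb major the diatonic chords are Bb, Cm, Dm, Eb, F, Gm, Adim. Bb–D–F = Bb, F–A–C = F and Eb–G–Bb = Eb are all diatonic. Eb–Gb–Bb is not: scale degree 4 in Bb major carries Eb (IV). In Bb minor the chord on that degree is Ebm, so here it functions as iv, borrowed from the parallel minor. But Ab–C–Eb is foreign: the diatonic vii° on degree 7 is Adim, whereas Ab comes from Bb minor. It is labeled bVII. Bb–Db–F doesn't fit — on degree 1 Bb major would have Bb (I). Bbm is the degree-1 chord of Bb minor, so it is the borrowed i.

iv, bVII, i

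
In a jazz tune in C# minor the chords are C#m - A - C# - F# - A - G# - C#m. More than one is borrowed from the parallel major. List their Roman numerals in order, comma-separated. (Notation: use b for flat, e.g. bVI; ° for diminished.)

In C# minor (with V from harmonic minor) the diatonic chords are C#m, D#dim, E, F#m, G#, A, B. C#m, A and G# are all diatonic. C# (C#–E#–G#) is not: scale degree 1 in C# minor carries C#m (i). In C# major the chord on that degree is C#, so here it functions as I, borrowed from the parallel major. F# (F#–A#–C#) is not: scale degree 4 in C# minor carries F#m (iv). In C# major the chord on that degree is F#, so here it functions as IV, borrowed from the parallel major.

I, IV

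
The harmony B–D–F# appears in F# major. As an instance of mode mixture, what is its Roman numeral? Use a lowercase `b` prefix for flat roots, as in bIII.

iv

B is scale degree 4 in F# major. Diatonically F# major has B (IV) on that degree; B–D–F# is instead the minor chord native to F# minor, so it takes the label iv.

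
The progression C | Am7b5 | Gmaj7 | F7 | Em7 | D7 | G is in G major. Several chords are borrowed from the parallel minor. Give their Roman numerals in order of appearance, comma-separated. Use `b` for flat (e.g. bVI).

iiø7, bVII7

In G major the diatonic chords are G, Am, Bm, C, D, Em, F#dim. C, Gmaj7, Em7, D7 and G are all diatonic. But Am7b5 (A–C–Eb–G) is foreign: the diatonic ii on degree 2 is Am, whereas Am7b5 comes from G minor. It is labeled iiø7. But F7 (F–A–C–Eb) is foreign: the diatonic vii° on degree 7 is F#dim, whereas F7 comes from G minor. It is labeled bVII7.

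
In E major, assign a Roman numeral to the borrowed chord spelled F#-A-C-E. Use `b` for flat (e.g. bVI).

The root F# is the diatonic 2nd degree of E major; the borrowing shows in the chord quality. F#–A–C–E is a half-diminished-seventh chord — the form found in E minor, not the diatonic ii (F#m). Borrowed into E major it is written iiø7.

iiø7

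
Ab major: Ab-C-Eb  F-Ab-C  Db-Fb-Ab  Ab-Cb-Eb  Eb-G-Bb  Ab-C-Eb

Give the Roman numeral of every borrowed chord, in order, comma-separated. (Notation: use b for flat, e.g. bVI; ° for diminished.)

iv, i

Ab major has the diatonic set Ab, Bbm, Cm, Db, Eb, Fm, Gdim. Of the given chords, Ab–C–Eb = Ab, F–Ab–C = Fm and Eb–G–Bb = Eb are diatonic. But Db–Fb–Ab is foreign: the diatonic IV on degree 4 is Db, whereas Dbm comes from Ab minor. It is labeled iv. Ab–Cb–Eb is not: scale degree 1 in Ab major carries Ab (I). In Ab minor the chord on that degree is Abm, so here it functions as i, borrowed from the parallel minor.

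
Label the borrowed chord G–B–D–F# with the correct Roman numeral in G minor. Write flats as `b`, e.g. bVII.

The root G is the diatonic 1st degree of G minor; the borrowing shows in the chord quality. G–B–D–F# is a major-seventh chord — the form found in G major, not the diatonic i (Gm). Borrowed into G minor it is written Imaj7.

Imaj7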